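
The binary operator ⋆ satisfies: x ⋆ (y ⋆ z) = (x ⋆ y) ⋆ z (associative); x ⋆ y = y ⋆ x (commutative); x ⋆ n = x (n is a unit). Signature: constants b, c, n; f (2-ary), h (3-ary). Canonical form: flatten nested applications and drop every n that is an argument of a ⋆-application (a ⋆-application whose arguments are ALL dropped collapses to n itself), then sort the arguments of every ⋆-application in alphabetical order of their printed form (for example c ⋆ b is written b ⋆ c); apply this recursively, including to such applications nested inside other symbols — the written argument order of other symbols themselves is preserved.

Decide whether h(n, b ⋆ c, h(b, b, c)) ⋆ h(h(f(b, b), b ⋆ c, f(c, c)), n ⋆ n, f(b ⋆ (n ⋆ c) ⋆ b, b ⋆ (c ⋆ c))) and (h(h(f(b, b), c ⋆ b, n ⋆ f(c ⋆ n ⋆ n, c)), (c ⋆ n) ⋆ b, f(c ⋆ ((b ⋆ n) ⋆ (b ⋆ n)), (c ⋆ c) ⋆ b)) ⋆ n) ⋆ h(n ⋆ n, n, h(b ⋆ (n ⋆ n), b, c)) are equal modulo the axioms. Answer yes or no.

Left:  h(n, b ⋆ c, h(b, b, c)) ⋆ h(h(f(b, b), b ⋆ c, f(c, c)), n ⋆ n, f(b ⋆ (n ⋆ c) ⋆ b, b ⋆ (c ⋆ c)))
  Canonicalize subterm:  h(h(f(b, b), b ⋆ c, f(c, c)), n ⋆ n, f(b ⋆ (n ⋆ c) ⋆ b, b ⋆ (c ⋆ c)))  →  h(h(f(b, b), b ⋆ c, f(c, c)), n, f(b ⋆ b ⋆ c, b ⋆ c ⋆ c))
  Sort:  h(h(f(b, b), b ⋆ c, f(c, c)), n, f(b ⋆ b ⋆ c, b ⋆ c ⋆ c)) ⋆ h(n, b ⋆ c, h(b, b, c))
Right:  (h(h(f(b, b), c ⋆ b, n ⋆ f(c ⋆ n ⋆ n, c)), (c ⋆ n) ⋆ b, f(c ⋆ ((b ⋆ n) ⋆ (b ⋆ n)), (c ⋆ c) ⋆ b)) ⋆ n) ⋆ h(n ⋆ n, n, h(b ⋆ (n ⋆ n), b, c))
  Merge nested applications:  h(h(f(b, b), c ⋆ b, n ⋆ f(c ⋆ n ⋆ n, c)), (c ⋆ n) ⋆ b, f(c ⋆ ((b ⋆ n) ⋆ (b ⋆ n)), (c ⋆ c) ⋆ b)) ⋆ n ⋆ h(n ⋆ n, n, h(b ⋆ (n ⋆ n), b, c))
  Simplify inside:  h(h(f(b, b), c ⋆ b, n ⋆ f(c ⋆ n ⋆ n, c)), (c ⋆ n) ⋆ b, f(c ⋆ ((b ⋆ n) ⋆ (b ⋆ n)), (c ⋆ c) ⋆ b))  →  h(h(f(b, b), b ⋆ c, f(c, c)), b ⋆ c, f(b ⋆ b ⋆ c, b ⋆ c ⋆ c))
  Inside:  h(n ⋆ n, n, h(b ⋆ (n ⋆ n), b, c))  →  h(n, n, h(b, b, c))
  Unit:  drop n
  Sort:  h(h(f(b, b), b ⋆ c, f(c, c)), b ⋆ c, f(b ⋆ b ⋆ c, b ⋆ c ⋆ c)) ⋆ h(n, n, h(b, b, c))

Answer: no — h(h(f(b, b), b ⋆ c, f(c, c)), n, f(b ⋆ b ⋆ c, b ⋆ c ⋆ c)) ⋆ h(n, b ⋆ c, h(b, b, c)) vs h(h(f(b, b), b ⋆ c, f(c, c)), b ⋆ c, f(b ⋆ b ⋆ c, b ⋆ c ⋆ c)) ⋆ h(n, n, h(b, b, c))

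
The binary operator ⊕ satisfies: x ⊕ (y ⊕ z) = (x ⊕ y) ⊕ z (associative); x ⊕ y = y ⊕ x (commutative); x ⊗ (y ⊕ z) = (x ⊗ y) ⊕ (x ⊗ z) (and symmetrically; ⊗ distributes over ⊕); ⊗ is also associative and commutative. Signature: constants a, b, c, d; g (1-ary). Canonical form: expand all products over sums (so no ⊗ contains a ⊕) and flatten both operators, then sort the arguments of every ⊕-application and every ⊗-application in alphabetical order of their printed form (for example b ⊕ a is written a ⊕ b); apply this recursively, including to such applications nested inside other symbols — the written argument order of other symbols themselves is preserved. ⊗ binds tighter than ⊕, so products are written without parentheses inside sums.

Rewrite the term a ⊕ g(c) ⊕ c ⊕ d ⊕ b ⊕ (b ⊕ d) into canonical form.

Un-nest:  a ⊕ g(c) ⊕ c ⊕ d ⊕ b ⊕ b ⊕ d
Sort:  a ⊕ b ⊕ b ⊕ c ⊕ d ⊕ d ⊕ g(c)

Answer: a ⊕ b ⊕ b ⊕ c ⊕ d ⊕ d ⊕ g(c)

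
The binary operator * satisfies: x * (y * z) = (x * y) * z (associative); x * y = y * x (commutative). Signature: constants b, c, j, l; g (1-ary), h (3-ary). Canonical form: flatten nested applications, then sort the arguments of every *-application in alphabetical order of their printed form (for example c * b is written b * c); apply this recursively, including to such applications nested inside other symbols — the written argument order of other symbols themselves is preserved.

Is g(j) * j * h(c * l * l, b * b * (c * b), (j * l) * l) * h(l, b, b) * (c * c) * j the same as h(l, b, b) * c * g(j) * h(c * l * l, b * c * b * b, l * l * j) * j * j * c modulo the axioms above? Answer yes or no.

Answer: yes — both canonical forms are c * c * g(j) * h(c * l * l, b * b * b * c, j * l * l) * h(l, b, b) * j * j

Derivation:
Left:  g(j) * j * h(c * l * l, b * b * (c * b), (j * l) * l) * h(l, b, b) * (c * c) * j
  Flatten:  g(j) * j * h(c * l * l, b * b * (c * b), (j * l) * l) * h(l, b, b) * c * c * j
  Canonicalize subterm:  h(c * l * l, b * b * (c * b), (j * l) * l)  →  h(c * l * l, b * b * b * c, j * l * l)
  Sort:  c * c * g(j) * h(c * l * l, b * b * b * c, j * l * l) * h(l, b, b) * j * j
Right:  h(l, b, b) * c * g(j) * h(c * l * l, b * c * b * b, l * l * j) * j * j * c
  Simplify inside:  h(c * l * l, b * c * b * b, l * l * j)  →  h(c * l * l, b * b * b * c, j * l * l)
  Sort:  c * c * g(j) * h(c * l * l, b * b * b * c, j * l * l) * h(l, b, b) * j * j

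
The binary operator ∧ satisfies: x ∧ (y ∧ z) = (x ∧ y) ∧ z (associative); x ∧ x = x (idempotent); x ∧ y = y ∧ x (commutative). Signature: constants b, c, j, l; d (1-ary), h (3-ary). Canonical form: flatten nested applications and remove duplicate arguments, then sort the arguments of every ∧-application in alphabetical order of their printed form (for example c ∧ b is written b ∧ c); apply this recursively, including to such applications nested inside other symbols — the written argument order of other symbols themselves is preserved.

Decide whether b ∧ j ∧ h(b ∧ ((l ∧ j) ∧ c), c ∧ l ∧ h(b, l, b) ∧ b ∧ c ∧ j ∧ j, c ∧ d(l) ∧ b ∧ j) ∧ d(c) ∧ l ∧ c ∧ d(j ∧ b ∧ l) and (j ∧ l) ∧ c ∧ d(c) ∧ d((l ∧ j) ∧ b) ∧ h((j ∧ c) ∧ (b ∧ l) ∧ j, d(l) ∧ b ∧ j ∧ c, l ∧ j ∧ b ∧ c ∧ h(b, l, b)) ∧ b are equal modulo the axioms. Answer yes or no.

Left:  b ∧ j ∧ h(b ∧ ((l ∧ j) ∧ c), c ∧ l ∧ h(b, l, b) ∧ b ∧ c ∧ j ∧ j, c ∧ d(l) ∧ b ∧ j) ∧ d(c) ∧ l ∧ c ∧ d(j ∧ b ∧ l)
  Canonicalize subterm:  h(b ∧ ((l ∧ j) ∧ c), c ∧ l ∧ h(b, l, b) ∧ b ∧ c ∧ j ∧ j, c ∧ d(l) ∧ b ∧ j)  →  h(b ∧ c ∧ j ∧ l, b ∧ c ∧ h(b, l, b) ∧ j ∧ l, b ∧ c ∧ d(l) ∧ j)
  Simplify inside:  d(j ∧ b ∧ l)  →  d(b ∧ j ∧ l)
  Sort arguments:  b ∧ c ∧ d(b ∧ j ∧ l) ∧ d(c) ∧ h(b ∧ c ∧ j ∧ l, b ∧ c ∧ h(b, l, b) ∧ j ∧ l, b ∧ c ∧ d(l) ∧ j) ∧ j ∧ l
Right:  (j ∧ l) ∧ c ∧ d(c) ∧ d((l ∧ j) ∧ b) ∧ h((j ∧ c) ∧ (b ∧ l) ∧ j, d(l) ∧ b ∧ j ∧ c, l ∧ j ∧ b ∧ c ∧ h(b, l, b)) ∧ b
  Merge nested applications:  j ∧ l ∧ c ∧ d(c) ∧ d((l ∧ j) ∧ b) ∧ h((j ∧ c) ∧ (b ∧ l) ∧ j, d(l) ∧ b ∧ j ∧ c, l ∧ j ∧ b ∧ c ∧ h(b, l, b)) ∧ b
  Canonicalize subterm:  d((l ∧ j) ∧ b)  →  d(b ∧ j ∧ l)
  Simplify inside:  h((j ∧ c) ∧ (b ∧ l) ∧ j, d(l) ∧ b ∧ j ∧ c, l ∧ j ∧ b ∧ c ∧ h(b, l, b))  →  h(b ∧ c ∧ j ∧ l, b ∧ c ∧ d(l) ∧ j, b ∧ c ∧ h(b, l, b) ∧ j ∧ l)
  Sort arguments:  b ∧ c ∧ d(b ∧ j ∧ l) ∧ d(c) ∧ h(b ∧ c ∧ j ∧ l, b ∧ c ∧ d(l) ∧ j, b ∧ c ∧ h(b, l, b) ∧ j ∧ l) ∧ j ∧ l

Answer: no — b ∧ c ∧ d(b ∧ j ∧ l) ∧ d(c) ∧ h(b ∧ c ∧ j ∧ l, b ∧ c ∧ h(b, l, b) ∧ j ∧ l, b ∧ c ∧ d(l) ∧ j) ∧ j ∧ l vs b ∧ c ∧ d(b ∧ j ∧ l) ∧ d(c) ∧ h(b ∧ c ∧ j ∧ l, b ∧ c ∧ d(l) ∧ j, b ∧ c ∧ h(b, l, b) ∧ j ∧ l) ∧ j ∧ l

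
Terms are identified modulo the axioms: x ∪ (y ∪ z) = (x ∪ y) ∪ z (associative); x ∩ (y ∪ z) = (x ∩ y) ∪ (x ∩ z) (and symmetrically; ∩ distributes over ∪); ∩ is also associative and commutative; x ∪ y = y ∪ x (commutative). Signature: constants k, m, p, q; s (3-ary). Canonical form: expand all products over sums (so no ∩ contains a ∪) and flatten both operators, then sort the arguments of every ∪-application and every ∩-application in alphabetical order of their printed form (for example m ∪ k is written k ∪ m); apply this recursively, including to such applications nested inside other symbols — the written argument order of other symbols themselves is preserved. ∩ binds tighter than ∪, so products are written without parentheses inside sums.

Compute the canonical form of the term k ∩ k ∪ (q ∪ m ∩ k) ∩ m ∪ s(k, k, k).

Distribute:  k ∩ k ∪ m ∩ q ∪ k ∩ m ∩ m ∪ s(k, k, k)
Order the arguments:  k ∩ k ∪ k ∩ m ∩ m ∪ m ∩ q ∪ s(k, k, k)

Answer: k ∩ k ∪ k ∩ m ∩ m ∪ m ∩ q ∪ s(k, k, k)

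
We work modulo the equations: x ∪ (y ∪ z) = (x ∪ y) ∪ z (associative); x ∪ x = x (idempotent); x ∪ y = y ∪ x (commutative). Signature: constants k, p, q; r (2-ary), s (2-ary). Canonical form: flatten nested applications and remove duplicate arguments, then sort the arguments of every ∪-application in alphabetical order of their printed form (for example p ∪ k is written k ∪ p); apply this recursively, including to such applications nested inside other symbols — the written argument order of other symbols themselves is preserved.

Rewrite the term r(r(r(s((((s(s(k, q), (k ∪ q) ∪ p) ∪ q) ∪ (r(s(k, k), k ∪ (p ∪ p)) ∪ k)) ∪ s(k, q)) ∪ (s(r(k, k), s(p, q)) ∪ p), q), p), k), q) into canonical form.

Answer: r(r(r(s(k ∪ p ∪ q ∪ r(s(k, k), k ∪ p) ∪ s(k, q) ∪ s(r(k, k), s(p, q)) ∪ s(s(k, q), k ∪ p ∪ q), q), p), k), q)

Derivation:
Focus inside:  (((s(s(k, q), (k ∪ q) ∪ p) ∪ q) ∪ (r(s(k, k), k ∪ (p ∪ p)) ∪ k)) ∪ s(k, q)) ∪ (s(r(k, k), s(p, q)) ∪ p)
Flatten:  s(s(k, q), (k ∪ q) ∪ p) ∪ q ∪ r(s(k, k), k ∪ (p ∪ p)) ∪ k ∪ s(k, q) ∪ s(r(k, k), s(p, q)) ∪ p
Simplify inside:  s(s(k, q), (k ∪ q) ∪ p)  →  s(s(k, q), k ∪ p ∪ q)
Inside:  r(s(k, k), k ∪ (p ∪ p))  →  r(s(k, k), k ∪ p)
Order the arguments:  k ∪ p ∪ q ∪ r(s(k, k), k ∪ p) ∪ s(k, q) ∪ s(r(k, k), s(p, q)) ∪ s(s(k, q), k ∪ p ∪ q)
Rebuild:  r(r(r(s(k ∪ p ∪ q ∪ r(s(k, k), k ∪ p) ∪ s(k, q) ∪ s(r(k, k), s(p, q)) ∪ s(s(k, q), k ∪ p ∪ q), q), p), k), q)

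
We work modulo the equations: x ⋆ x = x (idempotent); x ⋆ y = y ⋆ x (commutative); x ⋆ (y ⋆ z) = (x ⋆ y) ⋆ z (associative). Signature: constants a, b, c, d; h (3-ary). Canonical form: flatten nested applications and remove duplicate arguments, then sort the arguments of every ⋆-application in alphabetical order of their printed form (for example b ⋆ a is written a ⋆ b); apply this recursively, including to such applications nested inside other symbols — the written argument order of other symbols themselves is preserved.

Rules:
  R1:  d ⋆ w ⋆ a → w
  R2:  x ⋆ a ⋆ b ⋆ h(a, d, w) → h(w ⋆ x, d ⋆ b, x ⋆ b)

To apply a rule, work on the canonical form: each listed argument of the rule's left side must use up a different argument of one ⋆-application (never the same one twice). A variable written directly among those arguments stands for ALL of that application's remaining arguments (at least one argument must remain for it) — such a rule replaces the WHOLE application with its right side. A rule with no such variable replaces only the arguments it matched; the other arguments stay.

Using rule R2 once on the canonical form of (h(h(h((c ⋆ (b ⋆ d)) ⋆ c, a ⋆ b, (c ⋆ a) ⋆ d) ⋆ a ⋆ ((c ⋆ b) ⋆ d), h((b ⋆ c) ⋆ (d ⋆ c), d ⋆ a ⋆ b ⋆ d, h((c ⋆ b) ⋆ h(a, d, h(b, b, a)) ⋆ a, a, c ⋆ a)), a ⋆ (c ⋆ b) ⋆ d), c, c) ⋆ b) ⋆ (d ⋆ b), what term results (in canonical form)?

Canonical form:  b ⋆ d ⋆ h(h(a ⋆ b ⋆ c ⋆ d ⋆ h(b ⋆ c ⋆ d, a ⋆ b, a ⋆ c ⋆ d), h(b ⋆ c ⋆ d, a ⋆ b ⋆ d, h(a ⋆ b ⋆ c ⋆ h(a, d, h(b, b, a)), a, a ⋆ c)), a ⋆ b ⋆ c ⋆ d), c, c)
Apply R2:  consuming a, b, h(a, d, h(b, b, a));  w := h(b, b, a), x := c
The extension variable absorbs all remaining arguments, so the whole application is rewritten.
New term:  b ⋆ d ⋆ h(h(a ⋆ b ⋆ c ⋆ d ⋆ h(b ⋆ c ⋆ d, a ⋆ b, a ⋆ c ⋆ d), h(b ⋆ c ⋆ d, a ⋆ b ⋆ d, h(h(c ⋆ h(b, b, a), b ⋆ d, b ⋆ c), a, a ⋆ c)), a ⋆ b ⋆ c ⋆ d), c, c)

Answer: b ⋆ d ⋆ h(h(a ⋆ b ⋆ c ⋆ d ⋆ h(b ⋆ c ⋆ d, a ⋆ b, a ⋆ c ⋆ d), h(b ⋆ c ⋆ d, a ⋆ b ⋆ d, h(h(c ⋆ h(b, b, a), b ⋆ d, b ⋆ c), a, a ⋆ c)), a ⋆ b ⋆ c ⋆ d), c, c)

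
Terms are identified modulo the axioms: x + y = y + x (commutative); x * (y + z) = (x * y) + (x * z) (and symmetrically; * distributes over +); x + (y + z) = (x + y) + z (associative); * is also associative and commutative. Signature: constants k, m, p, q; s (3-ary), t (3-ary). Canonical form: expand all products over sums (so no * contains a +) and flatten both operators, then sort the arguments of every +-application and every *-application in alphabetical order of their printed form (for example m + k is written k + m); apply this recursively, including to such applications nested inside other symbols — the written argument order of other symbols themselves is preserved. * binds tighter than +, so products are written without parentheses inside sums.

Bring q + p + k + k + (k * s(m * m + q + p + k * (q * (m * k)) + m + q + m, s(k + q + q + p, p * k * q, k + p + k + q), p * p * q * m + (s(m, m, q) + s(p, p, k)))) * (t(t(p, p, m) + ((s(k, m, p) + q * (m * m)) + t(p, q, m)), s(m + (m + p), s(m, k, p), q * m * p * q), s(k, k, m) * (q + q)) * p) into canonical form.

Expand products over sums:  q + p + k + k + k * p * s(k * k * m * q + m + m + m * m + p + q + q, s(k + p + q + q, k * p * q, k + k + p + q), m * p * p * q + s(m, m, q) + s(p, p, k)) * t(m * m * q + s(k, m, p) + t(p, p, m) + t(p, q, m), s(m + m + p, s(m, k, p), m * p * q * q), q * s(k, k, m) + q * s(k, k, m))
Order the arguments:  k + k + k * p * s(k * k * m * q + m + m + m * m + p + q + q, s(k + p + q + q, k * p * q, k + k + p + q), m * p * p * q + s(m, m, q) + s(p, p, k)) * t(m * m * q + s(k, m, p) + t(p, p, m) + t(p, q, m), s(m + m + p, s(m, k, p), m * p * q * q), q * s(k, k, m) + q * s(k, k, m)) + p + q

Answer: k + k + k * p * s(k * k * m * q + m + m + m * m + p + q + q, s(k + p + q + q, k * p * q, k + k + p + q), m * p * p * q + s(m, m, q) + s(p, p, k)) * t(m * m * q + s(k, m, p) + t(p, p, m) + t(p, q, m), s(m + m + p, s(m, k, p), m * p * q * q), q * s(k, k, m) + q * s(k, k, m)) + p + q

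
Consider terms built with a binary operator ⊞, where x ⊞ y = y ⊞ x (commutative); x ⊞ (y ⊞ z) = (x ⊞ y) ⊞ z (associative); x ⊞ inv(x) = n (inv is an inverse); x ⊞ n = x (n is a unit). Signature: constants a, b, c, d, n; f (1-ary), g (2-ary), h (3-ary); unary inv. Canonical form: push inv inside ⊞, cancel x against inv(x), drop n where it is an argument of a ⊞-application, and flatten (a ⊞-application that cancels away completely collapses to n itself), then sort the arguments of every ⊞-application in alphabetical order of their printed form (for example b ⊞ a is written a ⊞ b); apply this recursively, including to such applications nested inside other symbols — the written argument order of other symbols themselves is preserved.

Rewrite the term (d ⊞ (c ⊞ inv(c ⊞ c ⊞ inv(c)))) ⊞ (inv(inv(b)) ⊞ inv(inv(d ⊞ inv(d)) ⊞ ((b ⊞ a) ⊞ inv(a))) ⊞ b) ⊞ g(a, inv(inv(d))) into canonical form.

Push inv inside:  distribute inv over ⊞ and collapse double inv
Cancel inverse pairs:  c cancels; a cancels
Collect:  d ⊞ b ⊞ g(a, d)
Sort arguments:  b ⊞ d ⊞ g(a, d)

Answer: b ⊞ d ⊞ g(a, d)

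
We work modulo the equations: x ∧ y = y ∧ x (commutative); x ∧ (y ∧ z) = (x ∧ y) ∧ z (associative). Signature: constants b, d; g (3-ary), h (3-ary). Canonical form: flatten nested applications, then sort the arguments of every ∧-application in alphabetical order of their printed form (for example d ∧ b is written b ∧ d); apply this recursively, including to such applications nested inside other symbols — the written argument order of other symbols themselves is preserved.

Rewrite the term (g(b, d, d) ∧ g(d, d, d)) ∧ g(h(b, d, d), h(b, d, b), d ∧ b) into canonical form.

Merge nested applications:  g(b, d, d) ∧ g(d, d, d) ∧ g(h(b, d, d), h(b, d, b), d ∧ b)
Simplify inside:  g(h(b, d, d), h(b, d, b), d ∧ b)  →  g(h(b, d, d), h(b, d, b), b ∧ d)
Order the arguments:  g(b, d, d) ∧ g(d, d, d) ∧ g(h(b, d, d), h(b, d, b), b ∧ d)

Answer: g(b, d, d) ∧ g(d, d, d) ∧ g(h(b, d, d), h(b, d, b), b ∧ d)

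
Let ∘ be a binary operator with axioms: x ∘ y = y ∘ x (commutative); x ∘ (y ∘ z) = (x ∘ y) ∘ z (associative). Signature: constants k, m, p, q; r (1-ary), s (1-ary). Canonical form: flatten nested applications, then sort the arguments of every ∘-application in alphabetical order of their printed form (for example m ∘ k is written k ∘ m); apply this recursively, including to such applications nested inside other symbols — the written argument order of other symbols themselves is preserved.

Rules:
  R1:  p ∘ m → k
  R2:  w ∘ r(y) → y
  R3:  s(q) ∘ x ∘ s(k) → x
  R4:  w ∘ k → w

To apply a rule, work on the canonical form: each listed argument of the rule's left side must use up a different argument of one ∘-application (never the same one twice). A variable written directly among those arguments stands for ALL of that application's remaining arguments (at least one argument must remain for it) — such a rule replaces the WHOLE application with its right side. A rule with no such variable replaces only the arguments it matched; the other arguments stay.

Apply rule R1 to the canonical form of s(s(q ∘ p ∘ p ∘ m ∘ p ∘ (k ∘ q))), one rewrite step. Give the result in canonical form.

Canonical form:  s(s(k ∘ m ∘ p ∘ p ∘ p ∘ q ∘ q))
Match R1:  consume m, p
New term:  s(s(k ∘ k ∘ p ∘ p ∘ q ∘ q))

Answer: s(s(k ∘ k ∘ p ∘ p ∘ q ∘ q))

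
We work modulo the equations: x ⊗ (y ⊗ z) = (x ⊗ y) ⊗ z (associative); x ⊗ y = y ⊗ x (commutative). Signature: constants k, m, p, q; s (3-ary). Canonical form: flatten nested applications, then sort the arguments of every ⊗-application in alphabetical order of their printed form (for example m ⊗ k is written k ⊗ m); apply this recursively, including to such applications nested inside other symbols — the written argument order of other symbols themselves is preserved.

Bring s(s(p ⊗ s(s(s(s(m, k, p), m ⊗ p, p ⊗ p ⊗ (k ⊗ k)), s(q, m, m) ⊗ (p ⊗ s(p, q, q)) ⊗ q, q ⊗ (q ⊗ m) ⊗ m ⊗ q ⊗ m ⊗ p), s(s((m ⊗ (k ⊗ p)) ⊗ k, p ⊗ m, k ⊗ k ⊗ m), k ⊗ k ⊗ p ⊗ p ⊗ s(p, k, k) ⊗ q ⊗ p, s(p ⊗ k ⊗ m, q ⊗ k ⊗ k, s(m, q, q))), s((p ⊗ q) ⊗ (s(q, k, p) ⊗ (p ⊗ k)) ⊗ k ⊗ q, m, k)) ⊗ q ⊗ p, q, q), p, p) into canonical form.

Descend into:  p ⊗ s(s(s(s(m, k, p), m ⊗ p, p ⊗ p ⊗ (k ⊗ k)), s(q, m, m) ⊗ (p ⊗ s(p, q, q)) ⊗ q, q ⊗ (q ⊗ m) ⊗ m ⊗ q ⊗ m ⊗ p), s(s((m ⊗ (k ⊗ p)) ⊗ k, p ⊗ m, k ⊗ k ⊗ m), k ⊗ k ⊗ p ⊗ p ⊗ s(p, k, k) ⊗ q ⊗ p, s(p ⊗ k ⊗ m, q ⊗ k ⊗ k, s(m, q, q))), s((p ⊗ q) ⊗ (s(q, k, p) ⊗ (p ⊗ k)) ⊗ k ⊗ q, m, k)) ⊗ q ⊗ p
Simplify inside:  s(s(s(s(m, k, p), m ⊗ p, p ⊗ p ⊗ (k ⊗ k)), s(q, m, m) ⊗ (p ⊗ s(p, q, q)) ⊗ q, q ⊗ (q ⊗ m) ⊗ m ⊗ q ⊗ m ⊗ p), s(s((m ⊗ (k ⊗ p)) ⊗ k, p ⊗ m, k ⊗ k ⊗ m), k ⊗ k ⊗ p ⊗ p ⊗ s(p, k, k) ⊗ q ⊗ p, s(p ⊗ k ⊗ m, q ⊗ k ⊗ k, s(m, q, q))), s((p ⊗ q) ⊗ (s(q, k, p) ⊗ (p ⊗ k)) ⊗ k ⊗ q, m, k))  →  s(s(s(s(m, k, p), m ⊗ p, k ⊗ k ⊗ p ⊗ p), p ⊗ q ⊗ s(p, q, q) ⊗ s(q, m, m), m ⊗ m ⊗ m ⊗ p ⊗ q ⊗ q ⊗ q), s(s(k ⊗ k ⊗ m ⊗ p, m ⊗ p, k ⊗ k ⊗ m), k ⊗ k ⊗ p ⊗ p ⊗ p ⊗ q ⊗ s(p, k, k), s(k ⊗ m ⊗ p, k ⊗ k ⊗ q, s(m, q, q))), s(k ⊗ k ⊗ p ⊗ p ⊗ q ⊗ q ⊗ s(q, k, p), m, k))
Sort arguments:  p ⊗ p ⊗ q ⊗ s(s(s(s(m, k, p), m ⊗ p, k ⊗ k ⊗ p ⊗ p), p ⊗ q ⊗ s(p, q, q) ⊗ s(q, m, m), m ⊗ m ⊗ m ⊗ p ⊗ q ⊗ q ⊗ q), s(s(k ⊗ k ⊗ m ⊗ p, m ⊗ p, k ⊗ k ⊗ m), k ⊗ k ⊗ p ⊗ p ⊗ p ⊗ q ⊗ s(p, k, k), s(k ⊗ m ⊗ p, k ⊗ k ⊗ q, s(m, q, q))), s(k ⊗ k ⊗ p ⊗ p ⊗ q ⊗ q ⊗ s(q, k, p), m, k))
Rebuild:  s(s(p ⊗ p ⊗ q ⊗ s(s(s(s(m, k, p), m ⊗ p, k ⊗ k ⊗ p ⊗ p), p ⊗ q ⊗ s(p, q, q) ⊗ s(q, m, m), m ⊗ m ⊗ m ⊗ p ⊗ q ⊗ q ⊗ q), s(s(k ⊗ k ⊗ m ⊗ p, m ⊗ p, k ⊗ k ⊗ m), k ⊗ k ⊗ p ⊗ p ⊗ p ⊗ q ⊗ s(p, k, k), s(k ⊗ m ⊗ p, k ⊗ k ⊗ q, s(m, q, q))), s(k ⊗ k ⊗ p ⊗ p ⊗ q ⊗ q ⊗ s(q, k, p), m, k)), q, q), p, p)

Answer: s(s(p ⊗ p ⊗ q ⊗ s(s(s(s(m, k, p), m ⊗ p, k ⊗ k ⊗ p ⊗ p), p ⊗ q ⊗ s(p, q, q) ⊗ s(q, m, m), m ⊗ m ⊗ m ⊗ p ⊗ q ⊗ q ⊗ q), s(s(k ⊗ k ⊗ m ⊗ p, m ⊗ p, k ⊗ k ⊗ m), k ⊗ k ⊗ p ⊗ p ⊗ p ⊗ q ⊗ s(p, k, k), s(k ⊗ m ⊗ p, k ⊗ k ⊗ q, s(m, q, q))), s(k ⊗ k ⊗ p ⊗ p ⊗ q ⊗ q ⊗ s(q, k, p), m, k)), q, q), p, p)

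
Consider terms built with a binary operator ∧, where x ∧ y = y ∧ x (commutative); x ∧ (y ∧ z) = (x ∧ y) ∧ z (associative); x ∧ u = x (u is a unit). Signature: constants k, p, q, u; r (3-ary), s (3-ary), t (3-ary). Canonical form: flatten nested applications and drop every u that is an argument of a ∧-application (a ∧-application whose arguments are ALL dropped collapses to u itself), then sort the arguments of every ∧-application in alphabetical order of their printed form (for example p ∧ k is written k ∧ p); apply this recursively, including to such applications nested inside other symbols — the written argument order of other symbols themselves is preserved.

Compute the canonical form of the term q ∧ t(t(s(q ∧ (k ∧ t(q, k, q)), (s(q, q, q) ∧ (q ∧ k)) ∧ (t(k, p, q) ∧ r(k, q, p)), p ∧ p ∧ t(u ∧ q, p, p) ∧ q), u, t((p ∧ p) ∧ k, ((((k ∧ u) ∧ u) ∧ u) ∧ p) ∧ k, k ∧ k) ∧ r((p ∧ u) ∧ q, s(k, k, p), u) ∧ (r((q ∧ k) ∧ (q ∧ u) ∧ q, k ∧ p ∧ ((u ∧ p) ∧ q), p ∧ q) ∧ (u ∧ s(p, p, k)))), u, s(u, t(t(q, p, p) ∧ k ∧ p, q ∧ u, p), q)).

Simplify inside:  t(t(s(q ∧ (k ∧ t(q, k, q)), (s(q, q, q) ∧ (q ∧ k)) ∧ (t(k, p, q) ∧ r(k, q, p)), p ∧ p ∧ t(u ∧ q, p, p) ∧ q), u, t((p ∧ p) ∧ k, ((((k ∧ u) ∧ u) ∧ u) ∧ p) ∧ k, k ∧ k) ∧ r((p ∧ u) ∧ q, s(k, k, p), u) ∧ (r((q ∧ k) ∧ (q ∧ u) ∧ q, k ∧ p ∧ ((u ∧ p) ∧ q), p ∧ q) ∧ (u ∧ s(p, p, k)))), u, s(u, t(t(q, p, p) ∧ k ∧ p, q ∧ u, p), q))  →  t(t(s(k ∧ q ∧ t(q, k, q), k ∧ q ∧ r(k, q, p) ∧ s(q, q, q) ∧ t(k, p, q), p ∧ p ∧ q ∧ t(q, p, p)), u, r(k ∧ q ∧ q ∧ q, k ∧ p ∧ p ∧ q, p ∧ q) ∧ r(p ∧ q, s(k, k, p), u) ∧ s(p, p, k) ∧ t(k ∧ p ∧ p, k ∧ k ∧ p, k ∧ k)), u, s(u, t(k ∧ p ∧ t(q, p, p), q, p), q))
Sort arguments:  q ∧ t(t(s(k ∧ q ∧ t(q, k, q), k ∧ q ∧ r(k, q, p) ∧ s(q, q, q) ∧ t(k, p, q), p ∧ p ∧ q ∧ t(q, p, p)), u, r(k ∧ q ∧ q ∧ q, k ∧ p ∧ p ∧ q, p ∧ q) ∧ r(p ∧ q, s(k, k, p), u) ∧ s(p, p, k) ∧ t(k ∧ p ∧ p, k ∧ k ∧ p, k ∧ k)), u, s(u, t(k ∧ p ∧ t(q, p, p), q, p), q))

Answer: q ∧ t(t(s(k ∧ q ∧ t(q, k, q), k ∧ q ∧ r(k, q, p) ∧ s(q, q, q) ∧ t(k, p, q), p ∧ p ∧ q ∧ t(q, p, p)), u, r(k ∧ q ∧ q ∧ q, k ∧ p ∧ p ∧ q, p ∧ q) ∧ r(p ∧ q, s(k, k, p), u) ∧ s(p, p, k) ∧ t(k ∧ p ∧ p, k ∧ k ∧ p, k ∧ k)), u, s(u, t(k ∧ p ∧ t(q, p, p), q, p), q))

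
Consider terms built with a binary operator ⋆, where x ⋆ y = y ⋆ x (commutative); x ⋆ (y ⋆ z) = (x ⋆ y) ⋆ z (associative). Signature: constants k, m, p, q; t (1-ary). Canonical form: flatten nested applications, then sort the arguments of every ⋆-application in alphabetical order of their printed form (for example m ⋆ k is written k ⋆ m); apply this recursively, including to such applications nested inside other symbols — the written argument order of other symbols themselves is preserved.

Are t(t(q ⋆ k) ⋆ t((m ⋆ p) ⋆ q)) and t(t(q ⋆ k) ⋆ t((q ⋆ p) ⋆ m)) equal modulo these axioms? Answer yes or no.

Left:  t(t(q ⋆ k) ⋆ t((m ⋆ p) ⋆ q))
  Focus inside:  t(q ⋆ k) ⋆ t((m ⋆ p) ⋆ q)
  Inside:  t(q ⋆ k)  →  t(k ⋆ q)
  Inside:  t((m ⋆ p) ⋆ q)  →  t(m ⋆ p ⋆ q)
  Order the arguments:  t(k ⋆ q) ⋆ t(m ⋆ p ⋆ q)
  Reassemble:  t(t(k ⋆ q) ⋆ t(m ⋆ p ⋆ q))
Right:  t(t(q ⋆ k) ⋆ t((q ⋆ p) ⋆ m))
  Work inside:  t(q ⋆ k) ⋆ t((q ⋆ p) ⋆ m)
  Simplify inside:  t(q ⋆ k)  →  t(k ⋆ q)
  Canonicalize subterm:  t((q ⋆ p) ⋆ m)  →  t(m ⋆ p ⋆ q)
  Sort arguments:  t(k ⋆ q) ⋆ t(m ⋆ p ⋆ q)
  Put back:  t(t(k ⋆ q) ⋆ t(m ⋆ p ⋆ q))

Answer: yes — both canonical forms are t(t(k ⋆ q) ⋆ t(m ⋆ p ⋆ q))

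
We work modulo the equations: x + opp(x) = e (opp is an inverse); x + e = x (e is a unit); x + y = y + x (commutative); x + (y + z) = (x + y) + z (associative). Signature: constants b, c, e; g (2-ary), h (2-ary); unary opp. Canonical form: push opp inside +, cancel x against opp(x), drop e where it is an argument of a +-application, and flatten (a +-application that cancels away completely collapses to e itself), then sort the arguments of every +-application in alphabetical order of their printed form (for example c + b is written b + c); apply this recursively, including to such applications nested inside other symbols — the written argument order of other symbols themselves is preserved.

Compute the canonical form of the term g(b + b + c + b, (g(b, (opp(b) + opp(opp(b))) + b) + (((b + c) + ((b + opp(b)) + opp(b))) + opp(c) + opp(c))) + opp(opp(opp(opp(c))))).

Focus inside:  (g(b, (opp(b) + opp(opp(b))) + b) + (((b + c) + ((b + opp(b)) + opp(b))) + opp(c) + opp(c))) + opp(opp(opp(opp(c))))
Push opp inside:  distribute opp over + and collapse double opp
Cancel inverse pairs:  b cancels; c cancels
Collect:  g(b, b)
Rebuild:  g(b + b + b + c, g(b, b))

Answer: g(b + b + b + c, g(b, b))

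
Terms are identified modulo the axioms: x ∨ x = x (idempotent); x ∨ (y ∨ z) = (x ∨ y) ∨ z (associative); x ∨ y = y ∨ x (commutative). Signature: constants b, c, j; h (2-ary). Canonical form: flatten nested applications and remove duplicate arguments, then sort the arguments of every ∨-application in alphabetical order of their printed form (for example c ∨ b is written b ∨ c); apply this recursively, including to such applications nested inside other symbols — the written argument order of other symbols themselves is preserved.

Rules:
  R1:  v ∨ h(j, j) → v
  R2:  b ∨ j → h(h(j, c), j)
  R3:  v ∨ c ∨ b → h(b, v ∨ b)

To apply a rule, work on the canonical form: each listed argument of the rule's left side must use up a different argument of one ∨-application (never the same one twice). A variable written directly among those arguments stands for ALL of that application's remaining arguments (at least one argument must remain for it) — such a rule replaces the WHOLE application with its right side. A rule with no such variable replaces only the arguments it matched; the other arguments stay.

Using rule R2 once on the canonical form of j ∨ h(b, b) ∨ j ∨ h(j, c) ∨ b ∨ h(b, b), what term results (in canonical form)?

Answer: h(b, b) ∨ h(h(j, c), j) ∨ h(j, c)

Derivation:
Canonical form:  b ∨ h(b, b) ∨ h(j, c) ∨ j
R2 matches:  uses b, j
Giving:  h(b, b) ∨ h(h(j, c), j) ∨ h(j, c)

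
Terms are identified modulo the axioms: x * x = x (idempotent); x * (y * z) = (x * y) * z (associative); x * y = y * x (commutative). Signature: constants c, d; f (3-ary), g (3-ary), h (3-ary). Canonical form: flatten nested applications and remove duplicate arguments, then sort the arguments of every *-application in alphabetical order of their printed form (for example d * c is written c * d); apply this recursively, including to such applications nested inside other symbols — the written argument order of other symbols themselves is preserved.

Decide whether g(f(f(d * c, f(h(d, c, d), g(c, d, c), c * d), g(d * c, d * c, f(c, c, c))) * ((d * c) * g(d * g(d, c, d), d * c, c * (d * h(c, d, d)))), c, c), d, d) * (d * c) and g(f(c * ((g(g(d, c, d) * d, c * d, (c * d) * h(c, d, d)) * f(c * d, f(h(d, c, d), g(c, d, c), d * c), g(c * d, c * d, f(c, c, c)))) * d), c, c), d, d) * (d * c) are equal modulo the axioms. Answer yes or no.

Answer: yes — both canonical forms are c * d * g(f(c * d * f(c * d, f(h(d, c, d), g(c, d, c), c * d), g(c * d, c * d, f(c, c, c))) * g(d * g(d, c, d), c * d, c * d * h(c, d, d)), c, c), d, d)

Derivation:
Left:  g(f(f(d * c, f(h(d, c, d), g(c, d, c), c * d), g(d * c, d * c, f(c, c, c))) * ((d * c) * g(d * g(d, c, d), d * c, c * (d * h(c, d, d)))), c, c), d, d) * (d * c)
  Flatten:  g(f(f(d * c, f(h(d, c, d), g(c, d, c), c * d), g(d * c, d * c, f(c, c, c))) * ((d * c) * g(d * g(d, c, d), d * c, c * (d * h(c, d, d)))), c, c), d, d) * d * c
  Simplify inside:  g(f(f(d * c, f(h(d, c, d), g(c, d, c), c * d), g(d * c, d * c, f(c, c, c))) * ((d * c) * g(d * g(d, c, d), d * c, c * (d * h(c, d, d)))), c, c), d, d)  →  g(f(c * d * f(c * d, f(h(d, c, d), g(c, d, c), c * d), g(c * d, c * d, f(c, c, c))) * g(d * g(d, c, d), c * d, c * d * h(c, d, d)), c, c), d, d)
  Order the arguments:  c * d * g(f(c * d * f(c * d, f(h(d, c, d), g(c, d, c), c * d), g(c * d, c * d, f(c, c, c))) * g(d * g(d, c, d), c * d, c * d * h(c, d, d)), c, c), d, d)
Right:  g(f(c * ((g(g(d, c, d) * d, c * d, (c * d) * h(c, d, d)) * f(c * d, f(h(d, c, d), g(c, d, c), d * c), g(c * d, c * d, f(c, c, c)))) * d), c, c), d, d) * (d * c)
  Flatten:  g(f(c * ((g(g(d, c, d) * d, c * d, (c * d) * h(c, d, d)) * f(c * d, f(h(d, c, d), g(c, d, c), d * c), g(c * d, c * d, f(c, c, c)))) * d), c, c), d, d) * d * c
  Inside:  g(f(c * ((g(g(d, c, d) * d, c * d, (c * d) * h(c, d, d)) * f(c * d, f(h(d, c, d), g(c, d, c), d * c), g(c * d, c * d, f(c, c, c)))) * d), c, c), d, d)  →  g(f(c * d * f(c * d, f(h(d, c, d), g(c, d, c), c * d), g(c * d, c * d, f(c, c, c))) * g(d * g(d, c, d), c * d, c * d * h(c, d, d)), c, c), d, d)
  Order the arguments:  c * d * g(f(c * d * f(c * d, f(h(d, c, d), g(c, d, c), c * d), g(c * d, c * d, f(c, c, c))) * g(d * g(d, c, d), c * d, c * d * h(c, d, d)), c, c), d, d)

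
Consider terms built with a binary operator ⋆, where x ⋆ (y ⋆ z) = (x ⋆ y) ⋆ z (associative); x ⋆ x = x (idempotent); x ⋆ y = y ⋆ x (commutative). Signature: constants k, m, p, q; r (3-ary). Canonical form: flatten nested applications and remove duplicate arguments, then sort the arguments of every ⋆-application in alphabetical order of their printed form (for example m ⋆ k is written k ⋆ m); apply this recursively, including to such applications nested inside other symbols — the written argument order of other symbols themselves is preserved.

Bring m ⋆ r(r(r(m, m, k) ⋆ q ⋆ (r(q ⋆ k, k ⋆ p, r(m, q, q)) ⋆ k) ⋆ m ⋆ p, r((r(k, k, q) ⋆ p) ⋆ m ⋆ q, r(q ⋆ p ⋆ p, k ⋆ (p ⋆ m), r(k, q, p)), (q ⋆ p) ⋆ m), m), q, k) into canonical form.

Simplify inside:  r(r(r(m, m, k) ⋆ q ⋆ (r(q ⋆ k, k ⋆ p, r(m, q, q)) ⋆ k) ⋆ m ⋆ p, r((r(k, k, q) ⋆ p) ⋆ m ⋆ q, r(q ⋆ p ⋆ p, k ⋆ (p ⋆ m), r(k, q, p)), (q ⋆ p) ⋆ m), m), q, k)  →  r(r(k ⋆ m ⋆ p ⋆ q ⋆ r(k ⋆ q, k ⋆ p, r(m, q, q)) ⋆ r(m, m, k), r(m ⋆ p ⋆ q ⋆ r(k, k, q), r(p ⋆ q, k ⋆ m ⋆ p, r(k, q, p)), m ⋆ p ⋆ q), m), q, k)
Sort:  m ⋆ r(r(k ⋆ m ⋆ p ⋆ q ⋆ r(k ⋆ q, k ⋆ p, r(m, q, q)) ⋆ r(m, m, k), r(m ⋆ p ⋆ q ⋆ r(k, k, q), r(p ⋆ q, k ⋆ m ⋆ p, r(k, q, p)), m ⋆ p ⋆ q), m), q, k)

Answer: m ⋆ r(r(k ⋆ m ⋆ p ⋆ q ⋆ r(k ⋆ q, k ⋆ p, r(m, q, q)) ⋆ r(m, m, k), r(m ⋆ p ⋆ q ⋆ r(k, k, q), r(p ⋆ q, k ⋆ m ⋆ p, r(k, q, p)), m ⋆ p ⋆ q), m), q, k)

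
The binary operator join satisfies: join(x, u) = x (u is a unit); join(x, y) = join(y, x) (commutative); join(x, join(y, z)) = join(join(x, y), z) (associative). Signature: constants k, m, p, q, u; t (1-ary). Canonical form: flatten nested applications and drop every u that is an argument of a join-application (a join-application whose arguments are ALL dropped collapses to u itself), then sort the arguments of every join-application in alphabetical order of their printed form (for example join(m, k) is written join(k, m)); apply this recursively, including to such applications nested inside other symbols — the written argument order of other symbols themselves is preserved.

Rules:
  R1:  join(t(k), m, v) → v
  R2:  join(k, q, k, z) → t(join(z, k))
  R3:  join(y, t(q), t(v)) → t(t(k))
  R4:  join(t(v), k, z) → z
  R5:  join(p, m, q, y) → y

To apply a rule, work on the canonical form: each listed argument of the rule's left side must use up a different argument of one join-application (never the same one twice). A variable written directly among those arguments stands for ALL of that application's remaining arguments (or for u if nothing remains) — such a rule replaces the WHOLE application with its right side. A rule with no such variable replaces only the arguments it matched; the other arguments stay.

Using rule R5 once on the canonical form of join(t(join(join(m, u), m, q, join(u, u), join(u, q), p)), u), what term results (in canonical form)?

Answer: t(join(m, q))

Derivation:
Canonical form:  t(join(m, m, p, q, q))
Apply R5:  consuming m, p, q;  y := join(m, q)
Every leftover argument binds to the variable; the entire application is replaced.
Giving:  t(join(m, q))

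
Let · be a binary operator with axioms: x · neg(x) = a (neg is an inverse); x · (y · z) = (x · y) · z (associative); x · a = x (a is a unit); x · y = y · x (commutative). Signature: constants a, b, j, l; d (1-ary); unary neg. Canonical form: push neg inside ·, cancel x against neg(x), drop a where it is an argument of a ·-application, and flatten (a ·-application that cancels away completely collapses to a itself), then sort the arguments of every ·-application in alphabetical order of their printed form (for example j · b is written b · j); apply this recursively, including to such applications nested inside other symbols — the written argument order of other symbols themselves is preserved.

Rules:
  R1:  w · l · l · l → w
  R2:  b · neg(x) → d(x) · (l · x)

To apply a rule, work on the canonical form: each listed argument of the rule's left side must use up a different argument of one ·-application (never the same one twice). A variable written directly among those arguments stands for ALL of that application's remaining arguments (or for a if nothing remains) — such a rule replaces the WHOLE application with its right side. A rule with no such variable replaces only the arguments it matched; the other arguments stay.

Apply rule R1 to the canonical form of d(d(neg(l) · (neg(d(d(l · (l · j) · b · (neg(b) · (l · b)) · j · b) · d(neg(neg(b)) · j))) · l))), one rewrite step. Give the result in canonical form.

Answer: d(d(neg(d(d(b · b · j · j) · d(b · j)))))

Derivation:
Canonical form:  d(d(neg(d(d(b · b · j · j · l · l · l) · d(b · j)))))
Match R1:  consume l, l, l;  w := b · b · j · j
The variable takes the whole remainder — replace the entire application.
New term:  d(d(neg(d(d(b · b · j · j) · d(b · j)))))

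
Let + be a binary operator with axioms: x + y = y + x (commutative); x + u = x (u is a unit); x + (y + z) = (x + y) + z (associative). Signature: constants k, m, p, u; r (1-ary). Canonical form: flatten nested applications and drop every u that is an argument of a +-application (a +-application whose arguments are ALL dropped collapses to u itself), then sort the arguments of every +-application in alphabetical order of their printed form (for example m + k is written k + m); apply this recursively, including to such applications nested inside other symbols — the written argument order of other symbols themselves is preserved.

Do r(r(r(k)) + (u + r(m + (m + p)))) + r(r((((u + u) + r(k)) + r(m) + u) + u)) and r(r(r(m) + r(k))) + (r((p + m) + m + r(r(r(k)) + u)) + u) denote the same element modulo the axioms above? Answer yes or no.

Left:  r(r(r(k)) + (u + r(m + (m + p)))) + r(r((((u + u) + r(k)) + r(m) + u) + u))
  Canonicalize subterm:  r(r(r(k)) + (u + r(m + (m + p))))  →  r(r(m + m + p) + r(r(k)))
  Simplify inside:  r(r((((u + u) + r(k)) + r(m) + u) + u))  →  r(r(r(k) + r(m)))
  Sort:  r(r(m + m + p) + r(r(k))) + r(r(r(k) + r(m)))
Right:  r(r(r(m) + r(k))) + (r((p + m) + m + r(r(r(k)) + u)) + u)
  Merge nested applications:  r(r(r(m) + r(k))) + r((p + m) + m + r(r(r(k)) + u)) + u
  Canonicalize subterm:  r(r(r(m) + r(k)))  →  r(r(r(k) + r(m)))
  Simplify inside:  r((p + m) + m + r(r(r(k)) + u))  →  r(m + m + p + r(r(r(k))))
  Unit:  drop u
  Sort:  r(m + m + p + r(r(r(k)))) + r(r(r(k) + r(m)))

Answer: no — r(r(m + m + p) + r(r(k))) + r(r(r(k) + r(m))) vs r(m + m + p + r(r(r(k)))) + r(r(r(k) + r(m)))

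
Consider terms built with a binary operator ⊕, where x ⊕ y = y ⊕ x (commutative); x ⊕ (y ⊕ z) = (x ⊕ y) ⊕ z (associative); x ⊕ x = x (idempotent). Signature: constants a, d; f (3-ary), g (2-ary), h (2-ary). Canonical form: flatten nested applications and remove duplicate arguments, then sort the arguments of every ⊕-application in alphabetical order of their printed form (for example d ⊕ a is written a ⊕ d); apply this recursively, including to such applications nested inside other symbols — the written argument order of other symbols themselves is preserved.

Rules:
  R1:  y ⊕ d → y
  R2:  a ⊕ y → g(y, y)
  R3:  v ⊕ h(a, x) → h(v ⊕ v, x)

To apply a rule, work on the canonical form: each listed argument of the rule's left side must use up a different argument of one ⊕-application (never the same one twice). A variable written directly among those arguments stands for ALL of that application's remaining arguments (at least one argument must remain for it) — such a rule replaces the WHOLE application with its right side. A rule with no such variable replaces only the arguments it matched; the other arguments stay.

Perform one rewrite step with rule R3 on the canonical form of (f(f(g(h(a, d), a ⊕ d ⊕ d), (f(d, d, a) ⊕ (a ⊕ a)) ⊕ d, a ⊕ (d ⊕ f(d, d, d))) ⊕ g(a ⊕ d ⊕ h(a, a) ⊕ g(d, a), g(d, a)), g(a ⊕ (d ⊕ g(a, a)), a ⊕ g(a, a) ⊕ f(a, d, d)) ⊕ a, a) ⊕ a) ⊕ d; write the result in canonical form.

Answer: a ⊕ d ⊕ f(f(g(h(a, d), a ⊕ d), a ⊕ d ⊕ f(d, d, a), a ⊕ d ⊕ f(d, d, d)) ⊕ g(h(a ⊕ d ⊕ g(d, a), a), g(d, a)), a ⊕ g(a ⊕ d ⊕ g(a, a), a ⊕ f(a, d, d) ⊕ g(a, a)), a)

Derivation:
Canonical form:  a ⊕ d ⊕ f(f(g(h(a, d), a ⊕ d), a ⊕ d ⊕ f(d, d, a), a ⊕ d ⊕ f(d, d, d)) ⊕ g(a ⊕ d ⊕ g(d, a) ⊕ h(a, a), g(d, a)), a ⊕ g(a ⊕ d ⊕ g(a, a), a ⊕ f(a, d, d) ⊕ g(a, a)), a)
R3 matches:  uses h(a, a);  v := a ⊕ d ⊕ g(d, a), x := a
The variable takes the whole remainder — replace the entire application.
Giving:  a ⊕ d ⊕ f(f(g(h(a, d), a ⊕ d), a ⊕ d ⊕ f(d, d, a), a ⊕ d ⊕ f(d, d, d)) ⊕ g(h(a ⊕ d ⊕ g(d, a), a), g(d, a)), a ⊕ g(a ⊕ d ⊕ g(a, a), a ⊕ f(a, d, d) ⊕ g(a, a)), a)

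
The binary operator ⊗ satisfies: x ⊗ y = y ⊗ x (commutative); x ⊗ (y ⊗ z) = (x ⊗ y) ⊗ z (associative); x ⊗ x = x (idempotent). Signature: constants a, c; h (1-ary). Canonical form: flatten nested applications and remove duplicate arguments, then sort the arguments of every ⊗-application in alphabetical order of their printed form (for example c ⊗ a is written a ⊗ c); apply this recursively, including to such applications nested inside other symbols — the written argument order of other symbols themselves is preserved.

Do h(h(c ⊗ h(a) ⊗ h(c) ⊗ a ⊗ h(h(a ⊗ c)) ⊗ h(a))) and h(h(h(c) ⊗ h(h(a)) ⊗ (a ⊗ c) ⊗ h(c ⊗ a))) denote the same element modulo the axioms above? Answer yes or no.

Answer: no — h(h(a ⊗ c ⊗ h(a) ⊗ h(c) ⊗ h(h(a ⊗ c)))) vs h(h(a ⊗ c ⊗ h(a ⊗ c) ⊗ h(c) ⊗ h(h(a))))

Derivation:
Left:  h(h(c ⊗ h(a) ⊗ h(c) ⊗ a ⊗ h(h(a ⊗ c)) ⊗ h(a)))
  Descend into:  c ⊗ h(a) ⊗ h(c) ⊗ a ⊗ h(h(a ⊗ c)) ⊗ h(a)
  Drop duplicates:  drop duplicate h(a)
  Order the arguments:  a ⊗ c ⊗ h(a) ⊗ h(c) ⊗ h(h(a ⊗ c))
  Put back:  h(h(a ⊗ c ⊗ h(a) ⊗ h(c) ⊗ h(h(a ⊗ c))))
Right:  h(h(h(c) ⊗ h(h(a)) ⊗ (a ⊗ c) ⊗ h(c ⊗ a)))
  Focus inside:  h(c) ⊗ h(h(a)) ⊗ (a ⊗ c) ⊗ h(c ⊗ a)
  Un-nest:  h(c) ⊗ h(h(a)) ⊗ a ⊗ c ⊗ h(c ⊗ a)
  Simplify inside:  h(c ⊗ a)  →  h(a ⊗ c)
  Sort:  a ⊗ c ⊗ h(a ⊗ c) ⊗ h(c) ⊗ h(h(a))
  Put back:  h(h(a ⊗ c ⊗ h(a ⊗ c) ⊗ h(c) ⊗ h(h(a))))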